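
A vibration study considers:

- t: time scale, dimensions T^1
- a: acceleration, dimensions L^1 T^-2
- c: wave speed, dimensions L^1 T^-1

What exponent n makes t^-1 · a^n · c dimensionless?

Balance the L exponent: (1)·n from a, plus −(0) + (1) = 1 from the rest, must sum to zero.
n + 1 = 0, so n = -1.

-1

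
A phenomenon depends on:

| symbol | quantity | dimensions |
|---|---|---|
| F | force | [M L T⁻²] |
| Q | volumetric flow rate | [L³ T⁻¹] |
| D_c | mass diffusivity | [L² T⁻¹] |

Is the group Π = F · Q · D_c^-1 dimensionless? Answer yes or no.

no

Sum the exponent of each base dimension across the product:
  M: [F]_M + [Q]_M − [D_c]_M = (1) + (0) − (0) = 1
  L: [F]_L + [Q]_L − [D_c]_L = (1) + (3) − (2) = 2
  T: [F]_T + [Q]_T − [D_c]_T = (-2) + (-1) − (-1) = -2
Net dimensions [M L² T⁻²] ≠ [1] — not dimensionless.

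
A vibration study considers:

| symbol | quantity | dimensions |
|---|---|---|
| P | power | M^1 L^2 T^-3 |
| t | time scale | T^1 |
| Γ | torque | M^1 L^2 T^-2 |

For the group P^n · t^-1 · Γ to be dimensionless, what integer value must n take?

Balance the M exponent: (1)·n from P, plus −(0) + (1) = 1 from the rest, must sum to zero.
n + 1 = 0, so n = -1.

-1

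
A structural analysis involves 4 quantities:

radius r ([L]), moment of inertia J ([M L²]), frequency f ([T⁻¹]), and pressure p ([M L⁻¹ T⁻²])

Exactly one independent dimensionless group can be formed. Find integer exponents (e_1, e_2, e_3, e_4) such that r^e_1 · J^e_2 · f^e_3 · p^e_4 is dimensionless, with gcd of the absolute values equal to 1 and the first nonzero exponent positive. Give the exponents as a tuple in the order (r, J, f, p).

(3, -1, -2, 1)

M: e_1·(0) + e_2·(1) + e_3·(0) + e_4·(1) = 0
L: e_1·(1) + e_2·(2) + e_3·(0) + e_4·(-1) = 0
T: e_1·(0) + e_2·(0) + e_3·(-1) + e_4·(-2) = 0
Solving this homogeneous linear system for the smallest-integer solution (first nonzero entry positive) gives (3, -1, -2, 1).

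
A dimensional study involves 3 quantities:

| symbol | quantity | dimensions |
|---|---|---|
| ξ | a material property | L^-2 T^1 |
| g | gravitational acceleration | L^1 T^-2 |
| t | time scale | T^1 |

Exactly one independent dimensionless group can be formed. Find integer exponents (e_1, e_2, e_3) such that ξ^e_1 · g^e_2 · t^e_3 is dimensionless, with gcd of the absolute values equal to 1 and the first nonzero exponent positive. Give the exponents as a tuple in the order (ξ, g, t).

L: e_1·(-2) + e_2·(1) + e_3·(0) = 0
T: e_1·(1) + e_2·(-2) + e_3·(1) = 0
Solving this homogeneous linear system for the smallest-integer solution (first nonzero entry positive) gives (1, 2, 3).

(1, 2, 3)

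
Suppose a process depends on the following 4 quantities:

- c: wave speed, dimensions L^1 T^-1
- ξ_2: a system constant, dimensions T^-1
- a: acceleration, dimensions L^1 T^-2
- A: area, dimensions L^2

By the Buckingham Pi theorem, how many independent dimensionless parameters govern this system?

There are 4 variables and 2 base dimensions (L, T).
The dimension matrix has rank 2.
Independent dimensionless groups: 4 − 2 = 2.

2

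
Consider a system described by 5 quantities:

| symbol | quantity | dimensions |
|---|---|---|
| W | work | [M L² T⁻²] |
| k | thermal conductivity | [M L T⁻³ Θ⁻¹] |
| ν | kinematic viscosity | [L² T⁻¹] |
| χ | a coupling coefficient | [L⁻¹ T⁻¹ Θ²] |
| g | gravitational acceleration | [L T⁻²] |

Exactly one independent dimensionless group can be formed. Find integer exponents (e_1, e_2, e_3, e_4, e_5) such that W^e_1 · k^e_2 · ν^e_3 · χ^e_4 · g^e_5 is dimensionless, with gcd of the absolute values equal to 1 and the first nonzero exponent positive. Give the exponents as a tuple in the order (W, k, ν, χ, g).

M: e_1·(1) + e_2·(1) + e_3·(0) + e_4·(0) + e_5·(0) = 0
L: e_1·(2) + e_2·(1) + e_3·(2) + e_4·(-1) + e_5·(1) = 0
T: e_1·(-2) + e_2·(-3) + e_3·(-1) + e_4·(-1) + e_5·(-2) = 0
Θ: e_1·(0) + e_2·(-1) + e_3·(0) + e_4·(2) + e_5·(0) = 0
Solving this homogeneous linear system for the smallest-integer solution (first nonzero entry positive) gives (2, -2, -3, -1, 3).

(2, -2, -3, -1, 3)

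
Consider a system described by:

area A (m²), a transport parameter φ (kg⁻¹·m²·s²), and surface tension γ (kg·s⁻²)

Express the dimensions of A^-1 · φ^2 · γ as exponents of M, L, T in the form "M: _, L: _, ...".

M: -1, L: 2, T: 2

Collect each base-dimension exponent across the product:
  M: −(0) + 2·(-1) + (1) = -1
  L: −(2) + 2·(2) + (0) = 2
  T: −(0) + 2·(2) + (-2) = 2
So the dimensions are [M⁻¹ L² T²].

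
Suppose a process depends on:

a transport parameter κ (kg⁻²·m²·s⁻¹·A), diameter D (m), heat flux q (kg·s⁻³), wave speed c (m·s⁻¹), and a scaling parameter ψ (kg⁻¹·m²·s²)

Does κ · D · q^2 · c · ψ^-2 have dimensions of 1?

Sum the exponent of each base dimension across the product:
  M: [κ]_M + [D]_M + 2·[q]_M + [c]_M − 2·[ψ]_M = (-2) + (0) + 2·(1) + (0) − 2·(-1) = 2
  L: [κ]_L + [D]_L + 2·[q]_L + [c]_L − 2·[ψ]_L = (2) + (1) + 2·(0) + (1) − 2·(2) = 0
  T: [κ]_T + [D]_T + 2·[q]_T + [c]_T − 2·[ψ]_T = (-1) + (0) + 2·(-3) + (-1) − 2·(2) = -12
  I: [κ]_I + [D]_I + 2·[q]_I + [c]_I − 2·[ψ]_I = (1) + (0) + 2·(0) + (0) − 2·(0) = 1
Net dimensions [M² T⁻¹² I] ≠ [1] — not dimensionless.

no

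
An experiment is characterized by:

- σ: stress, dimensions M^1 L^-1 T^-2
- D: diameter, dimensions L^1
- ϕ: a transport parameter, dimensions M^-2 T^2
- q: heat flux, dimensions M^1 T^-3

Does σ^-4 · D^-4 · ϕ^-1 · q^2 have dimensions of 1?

Sum the exponent of each base dimension across the product:
  M: −4·[σ]_M − 4·[D]_M − [ϕ]_M + 2·[q]_M = −4·(1) − 4·(0) − (-2) + 2·(1) = 0
  L: −4·[σ]_L − 4·[D]_L − [ϕ]_L + 2·[q]_L = −4·(-1) − 4·(1) − (0) + 2·(0) = 0
  T: −4·[σ]_T − 4·[D]_T − [ϕ]_T + 2·[q]_T = −4·(-2) − 4·(0) − (2) + 2·(-3) = 0
All base exponents vanish — dimensionless.

yes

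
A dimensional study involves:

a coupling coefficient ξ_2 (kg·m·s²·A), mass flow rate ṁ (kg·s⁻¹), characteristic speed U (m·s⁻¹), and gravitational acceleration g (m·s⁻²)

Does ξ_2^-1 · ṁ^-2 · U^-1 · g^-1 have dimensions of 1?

Sum the exponent of each base dimension across the product:
  M: −[ξ_2]_M − 2·[ṁ]_M − [U]_M − [g]_M = −(1) − 2·(1) − (0) − (0) = -3
  L: −[ξ_2]_L − 2·[ṁ]_L − [U]_L − [g]_L = −(1) − 2·(0) − (1) − (1) = -3
  T: −[ξ_2]_T − 2·[ṁ]_T − [U]_T − [g]_T = −(2) − 2·(-1) − (-1) − (-2) = 3
  I: −[ξ_2]_I − 2·[ṁ]_I − [U]_I − [g]_I = −(1) − 2·(0) − (0) − (0) = -1
Net dimensions [M⁻³ L⁻³ T³ I⁻¹] ≠ [1] — not dimensionless.

no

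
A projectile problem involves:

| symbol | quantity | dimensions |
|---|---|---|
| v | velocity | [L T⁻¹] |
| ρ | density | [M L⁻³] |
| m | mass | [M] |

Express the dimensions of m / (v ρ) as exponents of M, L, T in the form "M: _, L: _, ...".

Collect each base-dimension exponent across the product:
  M: −(0) − (1) + (1) = 0
  L: −(1) − (-3) + (0) = 2
  T: −(-1) − (0) + (0) = 1
So the dimensions are [L² T].

M: 0, L: 2, T: 1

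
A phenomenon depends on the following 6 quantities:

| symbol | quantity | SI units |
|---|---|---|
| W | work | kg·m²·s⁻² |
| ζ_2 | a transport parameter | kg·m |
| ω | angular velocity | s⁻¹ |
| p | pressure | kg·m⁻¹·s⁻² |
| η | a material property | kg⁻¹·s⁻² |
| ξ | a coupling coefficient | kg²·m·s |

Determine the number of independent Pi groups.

There are 6 variables and 3 base dimensions (M, L, T).
The dimension matrix has rank 3.
Independent dimensionless groups: 6 − 3 = 3.

3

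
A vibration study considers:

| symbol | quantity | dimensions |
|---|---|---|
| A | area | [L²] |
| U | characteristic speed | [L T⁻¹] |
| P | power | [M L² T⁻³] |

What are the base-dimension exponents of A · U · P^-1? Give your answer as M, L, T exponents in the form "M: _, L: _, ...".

M: -1, L: 1, T: 2

Collect each base-dimension exponent across the product:
  M: (0) + (0) − (1) = -1
  L: (2) + (1) − (2) = 1
  T: (0) + (-1) − (-3) = 2
So the dimensions are [M⁻¹ L T²].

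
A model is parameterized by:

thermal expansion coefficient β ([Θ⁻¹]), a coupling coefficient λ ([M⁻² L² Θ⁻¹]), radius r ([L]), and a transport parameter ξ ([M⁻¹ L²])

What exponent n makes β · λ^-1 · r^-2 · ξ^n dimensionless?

Balance the M exponent: (-1)·n from ξ, plus (0) − (-2) − 2·(0) = 2 from the rest, must sum to zero.
−n + 2 = 0, so n = 2.

2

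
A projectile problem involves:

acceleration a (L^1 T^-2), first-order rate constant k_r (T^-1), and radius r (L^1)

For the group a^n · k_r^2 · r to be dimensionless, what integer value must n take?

-1

Balance the L exponent: (1)·n from a, plus 2·(0) + (1) = 1 from the rest, must sum to zero.
n + 1 = 0, so n = -1.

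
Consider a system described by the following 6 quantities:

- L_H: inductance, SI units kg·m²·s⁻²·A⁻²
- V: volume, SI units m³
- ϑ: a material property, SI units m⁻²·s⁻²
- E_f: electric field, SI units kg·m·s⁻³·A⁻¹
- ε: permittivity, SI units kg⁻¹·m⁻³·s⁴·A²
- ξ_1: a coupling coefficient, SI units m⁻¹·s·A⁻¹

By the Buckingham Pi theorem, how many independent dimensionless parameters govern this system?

2

There are 6 variables and 4 base dimensions (M, L, T, I).
The dimension matrix has rank 4.
Independent dimensionless groups: 6 − 4 = 2.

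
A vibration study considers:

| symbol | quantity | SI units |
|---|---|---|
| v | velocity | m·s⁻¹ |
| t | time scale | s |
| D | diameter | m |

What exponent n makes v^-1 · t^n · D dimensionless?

Balance the T exponent: (1)·n from t, plus −(-1) + (0) = 1 from the rest, must sum to zero.
n + 1 = 0, so n = -1.

-1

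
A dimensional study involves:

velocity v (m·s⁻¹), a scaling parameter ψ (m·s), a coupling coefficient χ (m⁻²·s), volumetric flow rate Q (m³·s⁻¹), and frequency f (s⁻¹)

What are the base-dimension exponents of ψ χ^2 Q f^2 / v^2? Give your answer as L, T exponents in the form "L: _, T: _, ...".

L: -2, T: 2

Collect each base-dimension exponent across the product:
  L: −2·(1) + (1) + 2·(-2) + (3) + 2·(0) = -2
  T: −2·(-1) + (1) + 2·(1) + (-1) + 2·(-1) = 2
So the dimensions are [L⁻² T²].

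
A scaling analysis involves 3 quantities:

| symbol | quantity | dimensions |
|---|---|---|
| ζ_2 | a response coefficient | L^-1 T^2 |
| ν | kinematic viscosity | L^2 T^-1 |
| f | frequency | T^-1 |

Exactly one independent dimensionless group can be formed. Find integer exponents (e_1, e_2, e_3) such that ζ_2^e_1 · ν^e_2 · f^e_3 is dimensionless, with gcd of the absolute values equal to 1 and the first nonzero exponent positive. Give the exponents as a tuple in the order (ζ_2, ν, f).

(2, 1, 3)

L: e_1·(-1) + e_2·(2) + e_3·(0) = 0
T: e_1·(2) + e_2·(-1) + e_3·(-1) = 0
Solving this homogeneous linear system for the smallest-integer solution (first nonzero entry positive) gives (2, 1, 3).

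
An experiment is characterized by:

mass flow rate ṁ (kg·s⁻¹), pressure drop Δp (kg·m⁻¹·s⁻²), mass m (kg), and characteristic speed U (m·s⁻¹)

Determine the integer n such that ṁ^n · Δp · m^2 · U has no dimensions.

Balance the M exponent: (1)·n from ṁ, plus (1) + 2·(1) + (0) = 3 from the rest, must sum to zero.
n + 3 = 0, so n = -3.

-3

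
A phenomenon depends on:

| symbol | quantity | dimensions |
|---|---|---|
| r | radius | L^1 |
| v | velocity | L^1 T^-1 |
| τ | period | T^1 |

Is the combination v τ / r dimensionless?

Sum the exponent of each base dimension across the product:
  L: −[r]_L + [v]_L + [τ]_L = −(1) + (1) + (0) = 0
  T: −[r]_T + [v]_T + [τ]_T = −(0) + (-1) + (1) = 0
All base exponents vanish — dimensionless.

yes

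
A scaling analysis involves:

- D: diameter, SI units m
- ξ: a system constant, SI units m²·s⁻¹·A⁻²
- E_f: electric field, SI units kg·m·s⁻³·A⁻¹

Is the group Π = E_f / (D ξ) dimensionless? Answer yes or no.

Sum the exponent of each base dimension across the product:
  M: −[D]_M − [ξ]_M + [E_f]_M = −(0) − (0) + (1) = 1
  L: −[D]_L − [ξ]_L + [E_f]_L = −(1) − (2) + (1) = -2
  T: −[D]_T − [ξ]_T + [E_f]_T = −(0) − (-1) + (-3) = -2
  I: −[D]_I − [ξ]_I + [E_f]_I = −(0) − (-2) + (-1) = 1
Net dimensions [M L⁻² T⁻² I] ≠ [1] — not dimensionless.

no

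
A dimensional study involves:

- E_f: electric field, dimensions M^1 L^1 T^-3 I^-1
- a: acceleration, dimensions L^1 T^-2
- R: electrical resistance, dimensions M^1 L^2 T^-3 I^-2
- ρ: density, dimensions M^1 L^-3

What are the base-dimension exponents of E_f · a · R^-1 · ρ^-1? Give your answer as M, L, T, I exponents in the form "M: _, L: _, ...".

Collect each base-dimension exponent across the product:
  M: (1) + (0) − (1) − (1) = -1
  L: (1) + (1) − (2) − (-3) = 3
  T: (-3) + (-2) − (-3) − (0) = -2
  I: (-1) + (0) − (-2) − (0) = 1
So the dimensions are [M⁻¹ L³ T⁻² I].

M: -1, L: 3, T: -2, I: 1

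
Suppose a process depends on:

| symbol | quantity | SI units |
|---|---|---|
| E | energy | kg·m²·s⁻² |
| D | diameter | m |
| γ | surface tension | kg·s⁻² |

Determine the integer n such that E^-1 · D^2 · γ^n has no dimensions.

Balance the M exponent: (1)·n from γ, plus −(1) + 2·(0) = -1 from the rest, must sum to zero.
n − 1 = 0, so n = 1.

1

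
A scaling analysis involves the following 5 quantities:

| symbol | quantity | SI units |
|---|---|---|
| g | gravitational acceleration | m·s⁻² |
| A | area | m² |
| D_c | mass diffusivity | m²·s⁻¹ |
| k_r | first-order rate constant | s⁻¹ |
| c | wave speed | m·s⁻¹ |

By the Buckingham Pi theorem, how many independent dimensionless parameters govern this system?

There are 5 variables and 2 base dimensions (L, T).
The dimension matrix has rank 2.
Independent dimensionless groups: 5 − 2 = 3.

3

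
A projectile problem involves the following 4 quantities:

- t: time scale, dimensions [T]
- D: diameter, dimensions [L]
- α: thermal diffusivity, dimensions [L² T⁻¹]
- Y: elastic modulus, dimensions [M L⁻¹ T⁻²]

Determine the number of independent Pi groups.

1

There are 4 variables and 3 base dimensions (M, L, T).
The dimension matrix has rank 3.
Independent dimensionless groups: 4 − 3 = 1.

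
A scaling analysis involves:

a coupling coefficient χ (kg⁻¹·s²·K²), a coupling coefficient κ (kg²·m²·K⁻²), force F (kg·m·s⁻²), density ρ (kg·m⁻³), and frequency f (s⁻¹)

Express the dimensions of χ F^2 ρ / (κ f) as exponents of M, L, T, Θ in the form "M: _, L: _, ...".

M: 0, L: -3, T: -1, Θ: 4

Collect each base-dimension exponent across the product:
  M: (-1) − (2) + 2·(1) + (1) − (0) = 0
  L: (0) − (2) + 2·(1) + (-3) − (0) = -3
  T: (2) − (0) + 2·(-2) + (0) − (-1) = -1
  Θ: (2) − (-2) + 2·(0) + (0) − (0) = 4
So the dimensions are [L⁻³ T⁻¹ Θ⁴].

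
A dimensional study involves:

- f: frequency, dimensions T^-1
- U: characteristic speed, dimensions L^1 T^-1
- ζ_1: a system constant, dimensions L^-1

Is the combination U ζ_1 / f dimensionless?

Sum the exponent of each base dimension across the product:
  M: −[f]_M + [U]_M + [ζ_1]_M = −(0) + (0) + (0) = 0
  L: −[f]_L + [U]_L + [ζ_1]_L = −(0) + (1) + (-1) = 0
  T: −[f]_T + [U]_T + [ζ_1]_T = −(-1) + (-1) + (0) = 0
All base exponents vanish — dimensionless.

yes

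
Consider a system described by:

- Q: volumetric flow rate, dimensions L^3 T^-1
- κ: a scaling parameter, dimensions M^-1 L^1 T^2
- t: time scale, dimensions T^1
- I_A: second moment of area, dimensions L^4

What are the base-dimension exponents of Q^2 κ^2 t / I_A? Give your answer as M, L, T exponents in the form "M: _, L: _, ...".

M: -2, L: 4, T: 3

Collect each base-dimension exponent across the product:
  M: 2·(0) + 2·(-1) + (0) − (0) = -2
  L: 2·(3) + 2·(1) + (0) − (4) = 4
  T: 2·(-1) + 2·(2) + (1) − (0) = 3
So the dimensions are [M⁻² L⁴ T³].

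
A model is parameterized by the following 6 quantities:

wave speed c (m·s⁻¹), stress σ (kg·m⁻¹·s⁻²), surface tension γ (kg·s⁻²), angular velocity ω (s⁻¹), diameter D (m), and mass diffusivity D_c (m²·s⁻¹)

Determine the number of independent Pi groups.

There are 6 variables and 3 base dimensions (M, L, T).
The dimension matrix has rank 3.
Independent dimensionless groups: 6 − 3 = 3.

3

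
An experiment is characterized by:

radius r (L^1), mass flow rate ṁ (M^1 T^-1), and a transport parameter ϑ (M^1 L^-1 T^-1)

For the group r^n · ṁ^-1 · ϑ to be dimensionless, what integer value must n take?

Balance the L exponent: (1)·n from r, plus −(0) + (-1) = -1 from the rest, must sum to zero.
n − 1 = 0, so n = 1.

1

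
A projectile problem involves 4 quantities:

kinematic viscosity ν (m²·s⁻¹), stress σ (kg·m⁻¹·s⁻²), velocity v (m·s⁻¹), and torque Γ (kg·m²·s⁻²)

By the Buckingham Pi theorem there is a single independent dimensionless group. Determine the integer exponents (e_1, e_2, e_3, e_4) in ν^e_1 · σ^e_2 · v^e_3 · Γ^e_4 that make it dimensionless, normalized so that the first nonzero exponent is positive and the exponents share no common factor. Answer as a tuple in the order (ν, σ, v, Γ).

M: e_1·(0) + e_2·(1) + e_3·(0) + e_4·(1) = 0
L: e_1·(2) + e_2·(-1) + e_3·(1) + e_4·(2) = 0
T: e_1·(-1) + e_2·(-2) + e_3·(-1) + e_4·(-2) = 0
Solving this homogeneous linear system for the smallest-integer solution (first nonzero entry positive) gives (3, 1, -3, -1).

(3, 1, -3, -1)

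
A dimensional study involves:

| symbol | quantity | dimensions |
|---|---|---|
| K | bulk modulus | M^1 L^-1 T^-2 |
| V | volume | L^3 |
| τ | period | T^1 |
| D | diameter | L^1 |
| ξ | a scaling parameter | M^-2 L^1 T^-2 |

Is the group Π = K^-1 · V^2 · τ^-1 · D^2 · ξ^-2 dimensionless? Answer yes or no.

no

Sum the exponent of each base dimension across the product:
  M: −[K]_M + 2·[V]_M − [τ]_M + 2·[D]_M − 2·[ξ]_M = −(1) + 2·(0) − (0) + 2·(0) − 2·(-2) = 3
  L: −[K]_L + 2·[V]_L − [τ]_L + 2·[D]_L − 2·[ξ]_L = −(-1) + 2·(3) − (0) + 2·(1) − 2·(1) = 7
  T: −[K]_T + 2·[V]_T − [τ]_T + 2·[D]_T − 2·[ξ]_T = −(-2) + 2·(0) − (1) + 2·(0) − 2·(-2) = 5
Net dimensions [M³ L⁷ T⁵] ≠ [1] — not dimensionless.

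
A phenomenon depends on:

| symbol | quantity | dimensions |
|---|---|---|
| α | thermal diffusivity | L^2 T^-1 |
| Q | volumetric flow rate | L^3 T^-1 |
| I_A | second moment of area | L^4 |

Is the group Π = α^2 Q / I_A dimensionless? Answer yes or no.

no

Sum the exponent of each base dimension across the product:
  L: 2·[α]_L + [Q]_L − [I_A]_L = 2·(2) + (3) − (4) = 3
  T: 2·[α]_T + [Q]_T − [I_A]_T = 2·(-1) + (-1) − (0) = -3
Net dimensions [L³ T⁻³] ≠ [1] — not dimensionless.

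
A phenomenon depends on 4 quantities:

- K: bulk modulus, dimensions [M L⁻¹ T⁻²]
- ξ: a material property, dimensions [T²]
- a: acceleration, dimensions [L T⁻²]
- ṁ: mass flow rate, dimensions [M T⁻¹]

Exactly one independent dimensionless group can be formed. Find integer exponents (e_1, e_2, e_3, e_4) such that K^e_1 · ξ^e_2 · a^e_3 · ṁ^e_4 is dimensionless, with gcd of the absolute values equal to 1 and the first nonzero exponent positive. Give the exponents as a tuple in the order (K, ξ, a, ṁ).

M: e_1·(1) + e_2·(0) + e_3·(0) + e_4·(1) = 0
L: e_1·(-1) + e_2·(0) + e_3·(1) + e_4·(0) = 0
T: e_1·(-2) + e_2·(2) + e_3·(-2) + e_4·(-1) = 0
Solving this homogeneous linear system for the smallest-integer solution (first nonzero entry positive) gives (2, 3, 2, -2).

(2, 3, 2, -2)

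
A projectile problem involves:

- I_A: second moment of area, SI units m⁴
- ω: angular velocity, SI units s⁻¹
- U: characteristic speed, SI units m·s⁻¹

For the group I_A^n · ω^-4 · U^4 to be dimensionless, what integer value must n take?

-1

Balance the L exponent: (4)·n from I_A, plus −4·(0) + 4·(1) = 4 from the rest, must sum to zero.
4n + 4 = 0, so n = -1.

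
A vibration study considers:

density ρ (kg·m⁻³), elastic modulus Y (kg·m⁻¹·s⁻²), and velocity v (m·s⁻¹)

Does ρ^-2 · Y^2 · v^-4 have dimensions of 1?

Sum the exponent of each base dimension across the product:
  M: −2·[ρ]_M + 2·[Y]_M − 4·[v]_M = −2·(1) + 2·(1) − 4·(0) = 0
  L: −2·[ρ]_L + 2·[Y]_L − 4·[v]_L = −2·(-3) + 2·(-1) − 4·(1) = 0
  T: −2·[ρ]_T + 2·[Y]_T − 4·[v]_T = −2·(0) + 2·(-2) − 4·(-1) = 0
All base exponents vanish — dimensionless.

yes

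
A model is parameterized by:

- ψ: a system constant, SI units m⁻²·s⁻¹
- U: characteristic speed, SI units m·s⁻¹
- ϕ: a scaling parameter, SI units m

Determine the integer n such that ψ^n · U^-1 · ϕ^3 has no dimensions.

1

Balance the L exponent: (-2)·n from ψ, plus −(1) + 3·(1) = 2 from the rest, must sum to zero.
-2n + 2 = 0, so n = 1.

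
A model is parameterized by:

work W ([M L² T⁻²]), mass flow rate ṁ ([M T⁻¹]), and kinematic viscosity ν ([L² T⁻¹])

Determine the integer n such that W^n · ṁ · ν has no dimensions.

Balance the M exponent: (1)·n from W, plus (1) + (0) = 1 from the rest, must sum to zero.
n + 1 = 0, so n = -1.

-1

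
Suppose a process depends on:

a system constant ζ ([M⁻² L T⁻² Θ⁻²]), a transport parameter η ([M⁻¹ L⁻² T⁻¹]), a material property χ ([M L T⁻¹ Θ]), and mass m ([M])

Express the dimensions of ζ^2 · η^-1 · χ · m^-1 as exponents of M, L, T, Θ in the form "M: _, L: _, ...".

M: -3, L: 5, T: -4, Θ: -3

Collect each base-dimension exponent across the product:
  M: 2·(-2) − (-1) + (1) − (1) = -3
  L: 2·(1) − (-2) + (1) − (0) = 5
  T: 2·(-2) − (-1) + (-1) − (0) = -4
  Θ: 2·(-2) − (0) + (1) − (0) = -3
So the dimensions are [M⁻³ L⁵ T⁻⁴ Θ⁻³].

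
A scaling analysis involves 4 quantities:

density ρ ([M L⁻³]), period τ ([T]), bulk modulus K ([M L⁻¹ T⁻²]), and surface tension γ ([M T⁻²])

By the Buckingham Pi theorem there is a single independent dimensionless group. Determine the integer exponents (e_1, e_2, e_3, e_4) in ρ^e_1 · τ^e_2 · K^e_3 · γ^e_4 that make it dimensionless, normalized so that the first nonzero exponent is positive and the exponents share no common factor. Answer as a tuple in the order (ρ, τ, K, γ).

(1, -2, -3, 2)

M: e_1·(1) + e_2·(0) + e_3·(1) + e_4·(1) = 0
L: e_1·(-3) + e_2·(0) + e_3·(-1) + e_4·(0) = 0
T: e_1·(0) + e_2·(1) + e_3·(-2) + e_4·(-2) = 0
Solving this homogeneous linear system for the smallest-integer solution (first nonzero entry positive) gives (1, -2, -3, 2).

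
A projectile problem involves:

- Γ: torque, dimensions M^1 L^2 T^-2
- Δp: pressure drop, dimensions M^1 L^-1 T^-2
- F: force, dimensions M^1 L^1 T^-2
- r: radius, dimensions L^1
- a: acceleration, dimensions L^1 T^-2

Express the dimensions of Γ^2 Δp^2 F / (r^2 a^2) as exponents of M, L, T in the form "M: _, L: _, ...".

M: 5, L: -1, T: -6

Collect each base-dimension exponent across the product:
  M: 2·(1) + 2·(1) + (1) − 2·(0) − 2·(0) = 5
  L: 2·(2) + 2·(-1) + (1) − 2·(1) − 2·(1) = -1
  T: 2·(-2) + 2·(-2) + (-2) − 2·(0) − 2·(-2) = -6
So the dimensions are [M⁵ L⁻¹ T⁻⁶].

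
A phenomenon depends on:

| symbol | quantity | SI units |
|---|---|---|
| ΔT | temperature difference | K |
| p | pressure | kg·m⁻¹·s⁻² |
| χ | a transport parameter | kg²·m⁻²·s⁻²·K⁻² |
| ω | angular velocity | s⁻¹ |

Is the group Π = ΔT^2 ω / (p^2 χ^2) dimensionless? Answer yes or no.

Sum the exponent of each base dimension across the product:
  M: 2·[ΔT]_M − 2·[p]_M − 2·[χ]_M + [ω]_M = 2·(0) − 2·(1) − 2·(2) + (0) = -6
  L: 2·[ΔT]_L − 2·[p]_L − 2·[χ]_L + [ω]_L = 2·(0) − 2·(-1) − 2·(-2) + (0) = 6
  T: 2·[ΔT]_T − 2·[p]_T − 2·[χ]_T + [ω]_T = 2·(0) − 2·(-2) − 2·(-2) + (-1) = 7
  Θ: 2·[ΔT]_Θ − 2·[p]_Θ − 2·[χ]_Θ + [ω]_Θ = 2·(1) − 2·(0) − 2·(-2) + (0) = 6
Net dimensions [M⁻⁶ L⁶ T⁷ Θ⁶] ≠ [1] — not dimensionless.

no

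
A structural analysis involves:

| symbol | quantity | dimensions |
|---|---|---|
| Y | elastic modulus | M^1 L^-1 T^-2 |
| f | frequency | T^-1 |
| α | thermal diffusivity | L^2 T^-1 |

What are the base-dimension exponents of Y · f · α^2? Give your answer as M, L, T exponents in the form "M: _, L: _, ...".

M: 1, L: 3, T: -5

Collect each base-dimension exponent across the product:
  M: (1) + (0) + 2·(0) = 1
  L: (-1) + (0) + 2·(2) = 3
  T: (-2) + (-1) + 2·(-1) = -5
So the dimensions are [M L³ T⁻⁵].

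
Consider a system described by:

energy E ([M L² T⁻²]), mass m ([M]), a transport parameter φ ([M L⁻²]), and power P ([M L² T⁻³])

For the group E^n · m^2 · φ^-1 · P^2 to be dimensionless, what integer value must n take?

-3

Balance the M exponent: (1)·n from E, plus 2·(1) − (1) + 2·(1) = 3 from the rest, must sum to zero.
n + 3 = 0, so n = -3.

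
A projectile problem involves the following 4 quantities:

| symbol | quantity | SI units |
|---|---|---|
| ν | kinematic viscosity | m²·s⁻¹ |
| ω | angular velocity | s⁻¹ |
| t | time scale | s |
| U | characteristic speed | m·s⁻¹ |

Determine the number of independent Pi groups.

2

There are 4 variables and 2 base dimensions (L, T).
The dimension matrix has rank 2.
Independent dimensionless groups: 4 − 2 = 2.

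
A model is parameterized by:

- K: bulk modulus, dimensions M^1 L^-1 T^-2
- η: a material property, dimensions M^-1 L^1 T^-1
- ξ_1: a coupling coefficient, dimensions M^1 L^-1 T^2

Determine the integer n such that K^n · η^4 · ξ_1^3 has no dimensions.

Balance the M exponent: (1)·n from K, plus 4·(-1) + 3·(1) = -1 from the rest, must sum to zero.
n − 1 = 0, so n = 1.

1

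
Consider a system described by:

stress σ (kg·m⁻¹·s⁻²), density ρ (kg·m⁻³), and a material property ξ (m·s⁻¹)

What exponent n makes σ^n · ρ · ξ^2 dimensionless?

Balance the M exponent: (1)·n from σ, plus (1) + 2·(0) = 1 from the rest, must sum to zero.
n + 1 = 0, so n = -1.

-1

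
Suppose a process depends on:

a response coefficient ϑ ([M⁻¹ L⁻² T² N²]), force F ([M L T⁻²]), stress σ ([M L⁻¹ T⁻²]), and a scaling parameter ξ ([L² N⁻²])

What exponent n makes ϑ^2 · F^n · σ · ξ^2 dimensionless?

Balance the M exponent: (1)·n from F, plus 2·(-1) + (1) + 2·(0) = -1 from the rest, must sum to zero.
n − 1 = 0, so n = 1.

1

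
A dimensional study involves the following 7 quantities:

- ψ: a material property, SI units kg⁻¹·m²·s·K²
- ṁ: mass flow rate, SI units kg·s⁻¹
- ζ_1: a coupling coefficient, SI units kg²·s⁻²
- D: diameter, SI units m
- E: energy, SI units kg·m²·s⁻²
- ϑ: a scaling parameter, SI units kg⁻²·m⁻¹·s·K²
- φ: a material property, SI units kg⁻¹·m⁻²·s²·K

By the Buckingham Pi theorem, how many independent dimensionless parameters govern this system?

3

There are 7 variables and 4 base dimensions (M, L, T, Θ).
The dimension matrix has rank 4.
Independent dimensionless groups: 7 − 4 = 3.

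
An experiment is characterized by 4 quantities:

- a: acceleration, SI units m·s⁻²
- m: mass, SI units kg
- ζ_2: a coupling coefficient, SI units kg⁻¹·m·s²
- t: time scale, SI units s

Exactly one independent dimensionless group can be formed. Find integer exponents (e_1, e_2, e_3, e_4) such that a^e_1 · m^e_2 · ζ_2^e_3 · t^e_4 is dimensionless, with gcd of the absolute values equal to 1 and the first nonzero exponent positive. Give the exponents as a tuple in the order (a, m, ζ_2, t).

(1, -1, -1, 4)

M: e_1·(0) + e_2·(1) + e_3·(-1) + e_4·(0) = 0
L: e_1·(1) + e_2·(0) + e_3·(1) + e_4·(0) = 0
T: e_1·(-2) + e_2·(0) + e_3·(2) + e_4·(1) = 0
Solving this homogeneous linear system for the smallest-integer solution (first nonzero entry positive) gives (1, -1, -1, 4).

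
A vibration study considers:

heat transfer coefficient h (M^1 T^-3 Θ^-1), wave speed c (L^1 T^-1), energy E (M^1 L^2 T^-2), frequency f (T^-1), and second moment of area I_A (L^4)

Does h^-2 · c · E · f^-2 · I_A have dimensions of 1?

Sum the exponent of each base dimension across the product:
  M: −2·[h]_M + [c]_M + [E]_M − 2·[f]_M + [I_A]_M = −2·(1) + (0) + (1) − 2·(0) + (0) = -1
  L: −2·[h]_L + [c]_L + [E]_L − 2·[f]_L + [I_A]_L = −2·(0) + (1) + (2) − 2·(0) + (4) = 7
  T: −2·[h]_T + [c]_T + [E]_T − 2·[f]_T + [I_A]_T = −2·(-3) + (-1) + (-2) − 2·(-1) + (0) = 5
  Θ: −2·[h]_Θ + [c]_Θ + [E]_Θ − 2·[f]_Θ + [I_A]_Θ = −2·(-1) + (0) + (0) − 2·(0) + (0) = 2
Net dimensions [M⁻¹ L⁷ T⁵ Θ²] ≠ [1] — not dimensionless.

no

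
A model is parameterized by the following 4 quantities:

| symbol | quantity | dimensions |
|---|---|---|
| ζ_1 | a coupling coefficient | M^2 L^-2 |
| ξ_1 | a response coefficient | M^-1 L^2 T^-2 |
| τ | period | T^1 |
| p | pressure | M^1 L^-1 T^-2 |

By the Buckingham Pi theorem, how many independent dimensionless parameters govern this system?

There are 4 variables and 3 base dimensions (M, L, T).
The dimension matrix has rank 3.
Independent dimensionless groups: 4 − 3 = 1.

1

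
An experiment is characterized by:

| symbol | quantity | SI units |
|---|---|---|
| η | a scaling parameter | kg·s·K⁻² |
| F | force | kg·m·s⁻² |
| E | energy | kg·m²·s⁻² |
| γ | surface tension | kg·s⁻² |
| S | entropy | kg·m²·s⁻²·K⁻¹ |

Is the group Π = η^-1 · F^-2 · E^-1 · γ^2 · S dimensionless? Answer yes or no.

Sum the exponent of each base dimension across the product:
  M: −[η]_M − 2·[F]_M − [E]_M + 2·[γ]_M + [S]_M = −(1) − 2·(1) − (1) + 2·(1) + (1) = -1
  L: −[η]_L − 2·[F]_L − [E]_L + 2·[γ]_L + [S]_L = −(0) − 2·(1) − (2) + 2·(0) + (2) = -2
  T: −[η]_T − 2·[F]_T − [E]_T + 2·[γ]_T + [S]_T = −(1) − 2·(-2) − (-2) + 2·(-2) + (-2) = -1
  Θ: −[η]_Θ − 2·[F]_Θ − [E]_Θ + 2·[γ]_Θ + [S]_Θ = −(-2) − 2·(0) − (0) + 2·(0) + (-1) = 1
Net dimensions [M⁻¹ L⁻² T⁻¹ Θ] ≠ [1] — not dimensionless.

no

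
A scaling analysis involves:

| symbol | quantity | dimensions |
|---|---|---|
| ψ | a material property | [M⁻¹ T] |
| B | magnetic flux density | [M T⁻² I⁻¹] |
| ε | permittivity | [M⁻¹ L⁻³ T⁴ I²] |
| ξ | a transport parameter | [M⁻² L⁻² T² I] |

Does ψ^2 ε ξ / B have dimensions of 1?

Sum the exponent of each base dimension across the product:
  M: 2·[ψ]_M − [B]_M + [ε]_M + [ξ]_M = 2·(-1) − (1) + (-1) + (-2) = -6
  L: 2·[ψ]_L − [B]_L + [ε]_L + [ξ]_L = 2·(0) − (0) + (-3) + (-2) = -5
  T: 2·[ψ]_T − [B]_T + [ε]_T + [ξ]_T = 2·(1) − (-2) + (4) + (2) = 10
  I: 2·[ψ]_I − [B]_I + [ε]_I + [ξ]_I = 2·(0) − (-1) + (2) + (1) = 4
Net dimensions [M⁻⁶ L⁻⁵ T¹⁰ I⁴] ≠ [1] — not dimensionless.

no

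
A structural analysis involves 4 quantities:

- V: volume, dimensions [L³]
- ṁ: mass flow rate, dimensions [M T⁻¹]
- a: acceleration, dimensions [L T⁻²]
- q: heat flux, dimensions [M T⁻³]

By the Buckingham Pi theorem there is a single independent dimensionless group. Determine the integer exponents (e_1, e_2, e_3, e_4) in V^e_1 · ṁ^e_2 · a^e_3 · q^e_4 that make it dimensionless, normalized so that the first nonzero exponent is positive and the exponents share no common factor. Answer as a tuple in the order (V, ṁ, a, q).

M: e_1·(0) + e_2·(1) + e_3·(0) + e_4·(1) = 0
L: e_1·(3) + e_2·(0) + e_3·(1) + e_4·(0) = 0
T: e_1·(0) + e_2·(-1) + e_3·(-2) + e_4·(-3) = 0
Solving this homogeneous linear system for the smallest-integer solution (first nonzero entry positive) gives (1, -3, -3, 3).

(1, -3, -3, 3)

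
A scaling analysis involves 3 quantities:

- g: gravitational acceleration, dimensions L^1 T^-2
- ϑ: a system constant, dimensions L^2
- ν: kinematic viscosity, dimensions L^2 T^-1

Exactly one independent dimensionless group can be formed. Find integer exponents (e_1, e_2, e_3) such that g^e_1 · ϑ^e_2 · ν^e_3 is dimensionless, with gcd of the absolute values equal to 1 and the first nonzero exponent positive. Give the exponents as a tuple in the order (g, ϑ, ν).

(2, 3, -4)

L: e_1·(1) + e_2·(2) + e_3·(2) = 0
T: e_1·(-2) + e_2·(0) + e_3·(-1) = 0
Solving this homogeneous linear system for the smallest-integer solution (first nonzero entry positive) gives (2, 3, -4).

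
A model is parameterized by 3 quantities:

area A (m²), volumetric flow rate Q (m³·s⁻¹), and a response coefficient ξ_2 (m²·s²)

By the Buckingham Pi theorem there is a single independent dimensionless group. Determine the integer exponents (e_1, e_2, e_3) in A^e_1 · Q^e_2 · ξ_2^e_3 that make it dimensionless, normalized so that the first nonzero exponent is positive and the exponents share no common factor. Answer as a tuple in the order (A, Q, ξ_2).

L: e_1·(2) + e_2·(3) + e_3·(2) = 0
T: e_1·(0) + e_2·(-1) + e_3·(2) = 0
Solving this homogeneous linear system for the smallest-integer solution (first nonzero entry positive) gives (4, -2, -1).

(4, -2, -1)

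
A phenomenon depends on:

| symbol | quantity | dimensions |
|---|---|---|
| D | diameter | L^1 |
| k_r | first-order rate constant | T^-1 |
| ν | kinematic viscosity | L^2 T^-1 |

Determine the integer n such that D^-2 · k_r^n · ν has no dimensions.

-1

Balance the T exponent: (-1)·n from k_r, plus −2·(0) + (-1) = -1 from the rest, must sum to zero.
−n − 1 = 0, so n = -1.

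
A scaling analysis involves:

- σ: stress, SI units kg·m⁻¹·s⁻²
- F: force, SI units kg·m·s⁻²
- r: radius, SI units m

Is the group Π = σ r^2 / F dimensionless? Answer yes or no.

Sum the exponent of each base dimension across the product:
  M: [σ]_M − [F]_M + 2·[r]_M = (1) − (1) + 2·(0) = 0
  L: [σ]_L − [F]_L + 2·[r]_L = (-1) − (1) + 2·(1) = 0
  T: [σ]_T − [F]_T + 2·[r]_T = (-2) − (-2) + 2·(0) = 0
  I: [σ]_I − [F]_I + 2·[r]_I = (0) − (0) + 2·(0) = 0
All base exponents vanish — dimensionless.

yes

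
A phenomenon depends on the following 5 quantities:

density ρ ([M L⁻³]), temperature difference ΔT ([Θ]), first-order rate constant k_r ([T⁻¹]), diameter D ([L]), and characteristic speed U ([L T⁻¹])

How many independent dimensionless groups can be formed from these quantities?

1

There are 5 variables and 4 base dimensions (M, L, T, Θ).
The dimension matrix has rank 4.
Independent dimensionless groups: 5 − 4 = 1.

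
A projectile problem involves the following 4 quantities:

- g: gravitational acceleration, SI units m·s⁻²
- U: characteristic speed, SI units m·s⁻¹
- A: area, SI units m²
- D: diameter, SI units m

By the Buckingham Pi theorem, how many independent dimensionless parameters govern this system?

2

There are 4 variables and 2 base dimensions (L, T).
The dimension matrix has rank 2.
Independent dimensionless groups: 4 − 2 = 2.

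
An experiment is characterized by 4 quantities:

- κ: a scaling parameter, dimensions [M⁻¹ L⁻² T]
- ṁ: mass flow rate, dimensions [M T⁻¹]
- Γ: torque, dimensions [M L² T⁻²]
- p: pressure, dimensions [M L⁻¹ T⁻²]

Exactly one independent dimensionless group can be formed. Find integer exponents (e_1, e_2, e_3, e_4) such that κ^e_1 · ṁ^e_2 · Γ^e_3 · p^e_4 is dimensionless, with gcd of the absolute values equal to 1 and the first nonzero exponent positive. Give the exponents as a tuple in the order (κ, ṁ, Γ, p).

M: e_1·(-1) + e_2·(1) + e_3·(1) + e_4·(1) = 0
L: e_1·(-2) + e_2·(0) + e_3·(2) + e_4·(-1) = 0
T: e_1·(1) + e_2·(-1) + e_3·(-2) + e_4·(-2) = 0
Solving this homogeneous linear system for the smallest-integer solution (first nonzero entry positive) gives (3, 3, 2, -2).

(3, 3, 2, -2)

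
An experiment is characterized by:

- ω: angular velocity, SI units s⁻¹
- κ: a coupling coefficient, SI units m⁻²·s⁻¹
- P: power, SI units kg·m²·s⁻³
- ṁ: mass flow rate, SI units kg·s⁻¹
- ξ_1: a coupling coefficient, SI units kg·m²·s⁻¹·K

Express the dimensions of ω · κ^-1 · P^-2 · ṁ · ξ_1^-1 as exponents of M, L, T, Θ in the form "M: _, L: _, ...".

M: -2, L: -4, T: 6, Θ: -1

Collect each base-dimension exponent across the product:
  M: (0) − (0) − 2·(1) + (1) − (1) = -2
  L: (0) − (-2) − 2·(2) + (0) − (2) = -4
  T: (-1) − (-1) − 2·(-3) + (-1) − (-1) = 6
  Θ: (0) − (0) − 2·(0) + (0) − (1) = -1
So the dimensions are [M⁻² L⁻⁴ T⁶ Θ⁻¹].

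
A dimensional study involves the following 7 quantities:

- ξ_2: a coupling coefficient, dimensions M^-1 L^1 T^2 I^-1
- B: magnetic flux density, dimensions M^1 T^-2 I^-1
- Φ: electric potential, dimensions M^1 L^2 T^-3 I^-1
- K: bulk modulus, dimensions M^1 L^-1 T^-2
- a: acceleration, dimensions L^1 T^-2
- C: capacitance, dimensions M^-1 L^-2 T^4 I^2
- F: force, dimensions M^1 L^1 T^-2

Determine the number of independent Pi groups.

3

There are 7 variables and 4 base dimensions (M, L, T, I).
The dimension matrix has rank 4.
Independent dimensionless groups: 7 − 4 = 3.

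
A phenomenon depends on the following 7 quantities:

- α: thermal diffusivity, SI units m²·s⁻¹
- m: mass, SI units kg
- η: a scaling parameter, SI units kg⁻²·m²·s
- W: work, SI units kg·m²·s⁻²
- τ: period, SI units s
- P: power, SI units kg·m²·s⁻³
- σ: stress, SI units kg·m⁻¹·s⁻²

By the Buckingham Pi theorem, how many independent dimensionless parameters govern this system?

There are 7 variables and 3 base dimensions (M, L, T).
The dimension matrix has rank 3.
Independent dimensionless groups: 7 − 3 = 4.

4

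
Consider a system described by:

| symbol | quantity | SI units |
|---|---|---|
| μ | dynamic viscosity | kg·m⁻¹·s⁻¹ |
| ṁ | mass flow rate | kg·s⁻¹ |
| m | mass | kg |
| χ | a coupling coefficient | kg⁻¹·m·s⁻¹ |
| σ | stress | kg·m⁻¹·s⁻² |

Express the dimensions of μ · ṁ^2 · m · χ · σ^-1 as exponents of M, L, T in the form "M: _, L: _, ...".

M: 2, L: 1, T: -2

Collect each base-dimension exponent across the product:
  M: (1) + 2·(1) + (1) + (-1) − (1) = 2
  L: (-1) + 2·(0) + (0) + (1) − (-1) = 1
  T: (-1) + 2·(-1) + (0) + (-1) − (-2) = -2
So the dimensions are [M² L T⁻²].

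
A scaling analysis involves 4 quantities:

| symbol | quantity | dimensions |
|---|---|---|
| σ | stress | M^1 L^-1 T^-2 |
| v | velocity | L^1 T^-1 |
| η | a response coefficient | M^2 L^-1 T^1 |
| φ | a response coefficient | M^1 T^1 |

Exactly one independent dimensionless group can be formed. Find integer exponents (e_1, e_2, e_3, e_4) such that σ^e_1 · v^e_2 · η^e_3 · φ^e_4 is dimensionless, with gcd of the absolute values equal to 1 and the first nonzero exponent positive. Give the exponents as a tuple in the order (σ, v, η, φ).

M: e_1·(1) + e_2·(0) + e_3·(2) + e_4·(1) = 0
L: e_1·(-1) + e_2·(1) + e_3·(-1) + e_4·(0) = 0
T: e_1·(-2) + e_2·(-1) + e_3·(1) + e_4·(1) = 0
Solving this homogeneous linear system for the smallest-integer solution (first nonzero entry positive) gives (1, -1, -2, 3).

(1, -1, -2, 3)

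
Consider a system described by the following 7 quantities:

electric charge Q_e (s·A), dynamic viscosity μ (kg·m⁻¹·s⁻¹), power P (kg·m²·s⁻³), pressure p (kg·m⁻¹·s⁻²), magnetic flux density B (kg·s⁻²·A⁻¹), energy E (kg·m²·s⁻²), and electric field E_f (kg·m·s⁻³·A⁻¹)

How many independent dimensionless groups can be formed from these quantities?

3

There are 7 variables and 4 base dimensions (M, L, T, I).
The dimension matrix has rank 4.
Independent dimensionless groups: 7 − 4 = 3.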